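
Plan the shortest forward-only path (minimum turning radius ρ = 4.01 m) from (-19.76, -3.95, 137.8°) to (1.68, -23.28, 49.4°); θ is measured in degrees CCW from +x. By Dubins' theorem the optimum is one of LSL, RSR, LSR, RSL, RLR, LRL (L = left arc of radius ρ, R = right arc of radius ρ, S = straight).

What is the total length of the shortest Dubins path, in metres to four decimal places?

44.1840 m

Let ψ = atan2(Δy, Δx) = atan2(-19.33, 21.44) = -42.0374° be the start→goal bearing.
Normalize: d = |goal − start| / ρ = 28.867326/4.01 = 7.198834, α = (θ_start − ψ) mod 360° = 179.8374° = 3.138754 rad, β = (θ_goal − ψ) mod 360° = 91.4374° = 1.595883 rad.
Common terms: sin α = 0.002838, cos α = -0.999996, sin β = 0.999685, cos β = -0.025084, cos(α−β) = 0.027922, d² = 51.823216. Work in radians in the unit-radius frame; every candidate has L = ρ·(t + p + q).
LSL: p² = 2 + d² − 2cos(α−β) + 2d(sin α − sin β) = 39.415101; p = √p² = 6.278145; φ = atan2(cos β − cos α, d + sin α − sin β) = 0.155918 rad; t = (φ − α) mod 2π = 3.300349 rad, q = (β − φ) mod 2π = 1.439966 rad → L = 4.01·(3.300349 + 6.278145 + 1.439966) = 4.01·11.018459 = 44.184020 m
RSR: p² = 2 + d² − 2cos(α−β) + 2d(sin β − sin α) = 68.119645; p = √p² = 8.253463; φ = atan2(cos α − cos β, d − sin α + sin β) = -0.118398 rad; t = (α − φ) mod 2π = 3.257152 rad, q = (φ − β) mod 2π = 4.568904 rad → L = 4.01·(3.257152 + 8.253463 + 4.568904) = 4.01·16.079519 = 64.478871 m
LSR: p² = d² − 2 + 2cos(α−β) + 2d(sin α + sin β) = 64.313064; p = √p² = 8.019543; φ = atan2(−cos α − cos β, d + sin α + sin β) − atan2(−2, p) = 0.368749 rad; t = (φ − α) mod 2π = 3.513180 rad, q = (φ − β) mod 2π = 5.056052 rad → L = 4.01·(3.513180 + 8.019543 + 5.056052) = 4.01·16.588775 = 66.520986 m
RSL: p² = d² − 2 + 2cos(α−β) − 2d(sin α + sin β) = 35.445055; p = √p² = 5.953575; φ = atan2(cos α + cos β, d − sin α − sin β) − atan2(2, p) = -0.488037 rad; t = (α − φ) mod 2π = 3.626791 rad, q = (β − φ) mod 2π = 2.083920 rad → L = 4.01·(3.626791 + 5.953575 + 2.083920) = 4.01·11.664287 = 46.773790 m
RLR: c = (6 − d² + 2cos(α−β) + 2d(sin α − sin β))/8 = -7.514956, |c| > 1 → infeasible
LRL: c = (6 − d² + 2cos(α−β) − 2d(sin α − sin β))/8 = -3.926888, |c| > 1 → infeasible
Shortest: LSL with L = 44.184020 m ≈ 44.1840 m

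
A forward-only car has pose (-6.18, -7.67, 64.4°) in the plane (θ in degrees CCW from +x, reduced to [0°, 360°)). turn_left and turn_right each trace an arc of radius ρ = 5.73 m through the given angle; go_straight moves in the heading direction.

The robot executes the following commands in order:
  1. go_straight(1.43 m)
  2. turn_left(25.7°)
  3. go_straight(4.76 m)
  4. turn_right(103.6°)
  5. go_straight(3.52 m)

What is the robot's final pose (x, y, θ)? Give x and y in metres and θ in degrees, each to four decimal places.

(5.4824, 5.6254, 346.5000°)

set_pose: (x, y, θ) = (-6.1800, -7.6700, 64.4000°), ρ = 5.73
go_straight(1.43): x += 1.43·cos θ, y += 1.43·sin θ → (-5.5621, -6.3804, 64.4000°)
turn_left(25.7°): centre at ρ to the left, rotate +25.7° → (-4.9996, -3.8945, 90.1000°)
go_straight(4.76): x += 4.76·cos θ, y += 4.76·sin θ → (-5.0079, 0.8655, 90.1000°)
turn_right(103.6°): centre at ρ to the right, rotate −103.6° → (2.0597, 6.4471, -13.5000° ≡ 346.5000°)
go_straight(3.52): x += 3.52·cos θ, y += 3.52·sin θ → (5.4824, 5.6254, 346.5000°)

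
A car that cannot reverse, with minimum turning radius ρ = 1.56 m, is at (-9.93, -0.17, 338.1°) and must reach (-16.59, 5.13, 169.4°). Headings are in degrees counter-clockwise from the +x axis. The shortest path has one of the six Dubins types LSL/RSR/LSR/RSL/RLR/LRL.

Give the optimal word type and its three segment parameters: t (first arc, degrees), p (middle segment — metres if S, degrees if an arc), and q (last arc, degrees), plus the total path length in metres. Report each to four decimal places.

Let ψ = atan2(Δy, Δx) = atan2(5.30, -6.66) = 141.4874° be the start→goal bearing.
Normalize: d = |goal − start| / ρ = 8.511498/1.56 = 5.456089, α = (θ_start − ψ) mod 360° = 196.6126° = 3.431538 rad, β = (θ_goal − ψ) mod 360° = 27.9126° = 0.487167 rad.
Common terms: sin α = -0.285900, cos α = -0.958260, sin β = 0.468125, cos β = 0.883662, cos(α−β) = -0.980615, d² = 29.768902. Work in radians in the unit-radius frame; every candidate has L = ρ·(t + p + q).
LSL: p² = 2 + d² − 2cos(α−β) + 2d(sin α − sin β) = 25.502087; p = √p² = 5.049959; φ = atan2(cos β − cos α, d + sin α − sin β) = 0.373354 rad; t = (φ − α) mod 2π = 3.225001 rad, q = (β − φ) mod 2π = 0.113814 rad → L = 1.56·(3.225001 + 5.049959 + 0.113814) = 1.56·8.388774 = 13.086487 m
RSR: p² = 2 + d² − 2cos(α−β) + 2d(sin β − sin α) = 41.958176; p = √p² = 6.477513; φ = atan2(cos α − cos β, d − sin α + sin β) = -0.288335 rad; t = (α − φ) mod 2π = 3.719873 rad, q = (φ − β) mod 2π = 5.507683 rad → L = 1.56·(3.719873 + 6.477513 + 5.507683) = 1.56·15.705069 = 24.499907 m
LSR: p² = d² − 2 + 2cos(α−β) + 2d(sin α + sin β) = 27.796144; p = √p² = 5.272205; φ = atan2(−cos α − cos β, d + sin α + sin β) − atan2(−2, p) = 0.375807 rad; t = (φ − α) mod 2π = 3.227454 rad, q = (φ − β) mod 2π = 6.171825 rad → L = 1.56·(3.227454 + 5.272205 + 6.171825) = 1.56·14.671484 = 22.887515 m
RSL: p² = d² − 2 + 2cos(α−β) − 2d(sin α + sin β) = 23.819201; p = √p² = 4.880492; φ = atan2(cos α + cos β, d − sin α − sin β) − atan2(2, p) = -0.403065 rad; t = (α − φ) mod 2π = 3.834603 rad, q = (β − φ) mod 2π = 0.890232 rad → L = 1.56·(3.834603 + 4.880492 + 0.890232) = 1.56·9.605327 = 14.984311 m
RLR: c = (6 − d² + 2cos(α−β) + 2d(sin α − sin β))/8 = -4.244772, |c| > 1 → infeasible
LRL: c = (6 − d² + 2cos(α−β) − 2d(sin α − sin β))/8 = -2.187761, |c| > 1 → infeasible
Shortest: LSL with L = 13.086487 m ≈ 13.0865 m
Convert LSL to answer units (arcs ×180/π): t = 3.225001·180/π = 184.7790°, p = ρ·p = 1.56·5.049959 = 7.8779 m, q = 0.113814·180/π = 6.5210°, L = 13.0865 m.

LSL: t = 184.7790°, p = 7.8779 m, q = 6.5210°, L = 13.0865 m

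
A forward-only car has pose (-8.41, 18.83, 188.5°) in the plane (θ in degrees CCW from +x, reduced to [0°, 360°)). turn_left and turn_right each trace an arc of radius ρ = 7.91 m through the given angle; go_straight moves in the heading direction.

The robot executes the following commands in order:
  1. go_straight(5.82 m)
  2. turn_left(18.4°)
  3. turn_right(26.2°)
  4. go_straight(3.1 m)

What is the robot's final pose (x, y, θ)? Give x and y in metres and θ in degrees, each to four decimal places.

set_pose: (x, y, θ) = (-8.4100, 18.8300, 188.5000°), ρ = 7.91
go_straight(5.82): x += 5.82·cos θ, y += 5.82·sin θ → (-14.1661, 17.9697, 188.5000°)
turn_left(18.4°): centre at ρ to the left, rotate +18.4° → (-16.5757, 17.2008, 206.9000°)
turn_right(26.2°): centre at ρ to the right, rotate −26.2° → (-20.0578, 16.3455, 180.7000°)
go_straight(3.1): x += 3.1·cos θ, y += 3.1·sin θ → (-23.1575, 16.3076, 180.7000°)

(-23.1575, 16.3076, 180.7000°)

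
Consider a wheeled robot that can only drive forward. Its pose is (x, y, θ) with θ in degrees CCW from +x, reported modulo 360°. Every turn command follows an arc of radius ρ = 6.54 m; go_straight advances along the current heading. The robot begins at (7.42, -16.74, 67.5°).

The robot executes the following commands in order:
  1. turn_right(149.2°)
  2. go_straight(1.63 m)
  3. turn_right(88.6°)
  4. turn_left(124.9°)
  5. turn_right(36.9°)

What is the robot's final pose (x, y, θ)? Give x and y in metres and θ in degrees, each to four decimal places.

(13.0690, -42.0566, 277.7000°)

set_pose: (x, y, θ) = (7.4200, -16.7400, 67.5000°), ρ = 6.54
turn_right(149.2°): centre at ρ to the right, rotate −149.2° → (19.9337, -18.2987, -81.7000° ≡ 278.3000°)
go_straight(1.63): x += 1.63·cos θ, y += 1.63·sin θ → (20.1690, -19.9116, 278.3000°)
turn_right(88.6°): centre at ρ to the right, rotate −88.6° → (14.7994, -27.3022, 189.7000°)
turn_left(124.9°): centre at ρ to the left, rotate +124.9° → (11.2447, -38.3408, 314.6000°)
turn_right(36.9°): centre at ρ to the right, rotate −36.9° → (13.0690, -42.0566, 277.7000°)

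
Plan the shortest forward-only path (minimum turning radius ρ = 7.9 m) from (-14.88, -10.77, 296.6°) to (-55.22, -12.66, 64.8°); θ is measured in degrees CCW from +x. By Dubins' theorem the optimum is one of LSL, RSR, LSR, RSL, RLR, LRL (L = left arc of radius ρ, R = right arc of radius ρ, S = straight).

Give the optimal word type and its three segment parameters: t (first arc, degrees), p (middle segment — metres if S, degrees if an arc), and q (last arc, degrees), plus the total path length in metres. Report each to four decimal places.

RSR: t = 112.8416°, p = 26.1844 m, q = 118.9584°, L = 58.1452 m

Let ψ = atan2(Δy, Δx) = atan2(-1.89, -40.34) = -177.3176° be the start→goal bearing.
Normalize: d = |goal − start| / ρ = 40.384251/7.9 = 5.111930, α = (θ_start − ψ) mod 360° = 113.9176° = 1.988236 rad, β = (θ_goal − ψ) mod 360° = 242.1176° = 4.225748 rad.
Common terms: sin α = 0.914130, cos α = -0.405422, sin β = -0.883909, cos β = -0.467659, cos(α−β) = -0.618408, d² = 26.131833. Work in radians in the unit-radius frame; every candidate has L = ρ·(t + p + q).
LSL: p² = 2 + d² − 2cos(α−β) + 2d(sin α − sin β) = 47.751548; p = √p² = 6.910249; φ = atan2(cos β − cos α, d + sin α − sin β) = -0.009007 rad; t = (φ − α) mod 2π = 4.285942 rad, q = (β − φ) mod 2π = 4.234755 rad → L = 7.9·(4.285942 + 6.910249 + 4.234755) = 7.9·15.430947 = 121.904480 m
RSR: p² = 2 + d² − 2cos(α−β) + 2d(sin β − sin α) = 10.985752; p = √p² = 3.314476; φ = atan2(cos α − cos β, d − sin α + sin β) = 0.018779 rad; t = (α − φ) mod 2π = 1.969458 rad, q = (φ − β) mod 2π = 2.076215 rad → L = 7.9·(1.969458 + 3.314476 + 2.076215) = 7.9·7.360149 = 58.145180 m
LSR: p² = d² − 2 + 2cos(α−β) + 2d(sin α + sin β) = 23.203990; p = √p² = 4.817052; φ = atan2(−cos α − cos β, d + sin α + sin β) − atan2(−2, p) = 0.561719 rad; t = (φ − α) mod 2π = 4.856668 rad, q = (φ − β) mod 2π = 2.619156 rad → L = 7.9·(4.856668 + 4.817052 + 2.619156) = 7.9·12.292875 = 97.113715 m
RSL: p² = d² − 2 + 2cos(α−β) − 2d(sin α + sin β) = 22.586043; p = √p² = 4.752478; φ = atan2(cos α + cos β, d − sin α − sin β) − atan2(2, p) = -0.568483 rad; t = (α − φ) mod 2π = 2.556720 rad, q = (β − φ) mod 2π = 4.794232 rad → L = 7.9·(2.556720 + 4.752478 + 4.794232) = 7.9·12.103429 = 95.617089 m
RLR: c = (6 − d² + 2cos(α−β) + 2d(sin α − sin β))/8 = -0.373219; p = 2π − arccos c = 4.329913 rad; φ = atan2(cos α − cos β, d − sin α + sin β) = 0.018779 rad; t = (α − φ + p/2) mod 2π = 4.134414 rad, q = (α − β − t + p) mod 2π = 4.241172 rad → L = 7.9·(4.134414 + 4.329913 + 4.241172) = 7.9·12.705499 = 100.373439 m
LRL: c = (6 − d² + 2cos(α−β) − 2d(sin α − sin β))/8 = -4.968943, |c| > 1 → infeasible
Shortest: RSR with L = 58.145180 m ≈ 58.1452 m
Convert RSR to answer units (arcs ×180/π): t = 1.969458·180/π = 112.8416°, p = ρ·p = 7.9·3.314476 = 26.1844 m, q = 2.076215·180/π = 118.9584°, L = 58.1452 m.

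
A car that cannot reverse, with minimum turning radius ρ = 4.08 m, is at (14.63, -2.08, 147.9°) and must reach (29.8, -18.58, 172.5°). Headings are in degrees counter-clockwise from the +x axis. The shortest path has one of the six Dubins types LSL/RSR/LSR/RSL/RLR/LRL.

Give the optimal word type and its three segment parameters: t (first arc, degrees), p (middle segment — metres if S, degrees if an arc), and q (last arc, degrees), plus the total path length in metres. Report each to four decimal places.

Let ψ = atan2(Δy, Δx) = atan2(-16.50, 15.17) = -47.4048° be the start→goal bearing.
Normalize: d = |goal − start| / ρ = 22.413810/4.08 = 5.493581, α = (θ_start − ψ) mod 360° = 195.3048° = 3.408711 rad, β = (θ_goal − ψ) mod 360° = 219.9048° = 3.838062 rad.
Common terms: sin α = -0.263953, cos α = -0.964536, sin β = -0.641513, cos β = -0.767112, cos(α−β) = 0.909236, d² = 30.179432. Work in radians in the unit-radius frame; every candidate has L = ρ·(t + p + q).
LSL: p² = 2 + d² − 2cos(α−β) + 2d(sin α − sin β) = 34.509275; p = √p² = 5.874460; φ = atan2(cos β − cos α, d + sin α − sin β) = 0.033613 rad; t = (φ − α) mod 2π = 2.908088 rad, q = (β − φ) mod 2π = 3.804449 rad → L = 4.08·(2.908088 + 5.874460 + 3.804449) = 4.08·12.586996 = 51.354943 m
RSR: p² = 2 + d² − 2cos(α−β) + 2d(sin β − sin α) = 26.212645; p = √p² = 5.119829; φ = atan2(cos α − cos β, d − sin α + sin β) = -0.038570 rad; t = (α − φ) mod 2π = 3.447281 rad, q = (φ − β) mod 2π = 2.406553 rad → L = 4.08·(3.447281 + 5.119829 + 2.406553) = 4.08·10.973663 = 44.772545 m
LSR: p² = d² − 2 + 2cos(α−β) + 2d(sin α + sin β) = 20.049398; p = √p² = 4.477655; φ = atan2(−cos α − cos β, d + sin α + sin β) − atan2(−2, p) = 0.780966 rad; t = (φ − α) mod 2π = 3.655440 rad, q = (φ − β) mod 2π = 3.226089 rad → L = 4.08·(3.655440 + 4.477655 + 3.226089) = 4.08·11.359184 = 46.345472 m
RSL: p² = d² − 2 + 2cos(α−β) − 2d(sin α + sin β) = 39.946411; p = √p² = 6.320317; φ = atan2(cos α + cos β, d − sin α − sin β) − atan2(2, p) = -0.570751 rad; t = (α − φ) mod 2π = 3.979462 rad, q = (β − φ) mod 2π = 4.408813 rad → L = 4.08·(3.979462 + 6.320317 + 4.408813) = 4.08·14.708592 = 60.011054 m
RLR: c = (6 − d² + 2cos(α−β) + 2d(sin α − sin β))/8 = -2.276581, |c| > 1 → infeasible
LRL: c = (6 − d² + 2cos(α−β) − 2d(sin α − sin β))/8 = -3.313659, |c| > 1 → infeasible
Shortest: RSR with L = 44.772545 m ≈ 44.7725 m
Convert RSR to answer units (arcs ×180/π): t = 3.447281·180/π = 197.5147°, p = ρ·p = 4.08·5.119829 = 20.8889 m, q = 2.406553·180/π = 137.8853°, L = 44.7725 m.

RSR: t = 197.5147°, p = 20.8889 m, q = 137.8853°, L = 44.7725 m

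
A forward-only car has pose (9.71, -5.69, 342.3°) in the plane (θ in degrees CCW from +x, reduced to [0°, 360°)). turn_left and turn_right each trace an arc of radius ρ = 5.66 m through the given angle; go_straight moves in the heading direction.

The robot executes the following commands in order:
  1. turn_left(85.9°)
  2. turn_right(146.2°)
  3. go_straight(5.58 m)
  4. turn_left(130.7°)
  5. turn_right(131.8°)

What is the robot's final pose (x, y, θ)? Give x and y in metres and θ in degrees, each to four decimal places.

set_pose: (x, y, θ) = (9.7100, -5.6900, 342.3000°), ρ = 5.66
turn_left(85.9°): centre at ρ to the left, rotate +85.9° → (16.6861, -2.3999, 428.2000° ≡ 68.2000°)
turn_right(146.2°): centre at ρ to the right, rotate −146.2° → (27.4776, -3.3250, -78.0000° ≡ 282.0000°)
go_straight(5.58): x += 5.58·cos θ, y += 5.58·sin θ → (28.6377, -8.7831, 282.0000°)
turn_left(130.7°): centre at ρ to the left, rotate +130.7° → (38.6764, -11.0362, 412.7000° ≡ 52.7000°)
turn_right(131.8°): centre at ρ to the right, rotate −131.8° → (48.7367, -13.3958, -79.1000° ≡ 280.9000°)

(48.7367, -13.3958, 280.9000°)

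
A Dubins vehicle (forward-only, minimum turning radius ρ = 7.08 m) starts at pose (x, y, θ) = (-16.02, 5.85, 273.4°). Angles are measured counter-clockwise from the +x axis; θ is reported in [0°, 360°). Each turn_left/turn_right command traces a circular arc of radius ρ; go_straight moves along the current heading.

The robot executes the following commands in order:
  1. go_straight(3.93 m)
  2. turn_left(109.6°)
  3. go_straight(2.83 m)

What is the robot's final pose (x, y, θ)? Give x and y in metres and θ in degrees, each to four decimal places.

set_pose: (x, y, θ) = (-16.0200, 5.8500, 273.4000°), ρ = 7.08
go_straight(3.93): x += 3.93·cos θ, y += 3.93·sin θ → (-15.7869, 1.9269, 273.4000°)
turn_left(109.6°): centre at ρ to the left, rotate +109.6° → (-5.9530, -4.1704, 383.0000° ≡ 23.0000°)
go_straight(2.83): x += 2.83·cos θ, y += 2.83·sin θ → (-3.3480, -3.0646, 23.0000°)

(-3.3480, -3.0646, 23.0000°)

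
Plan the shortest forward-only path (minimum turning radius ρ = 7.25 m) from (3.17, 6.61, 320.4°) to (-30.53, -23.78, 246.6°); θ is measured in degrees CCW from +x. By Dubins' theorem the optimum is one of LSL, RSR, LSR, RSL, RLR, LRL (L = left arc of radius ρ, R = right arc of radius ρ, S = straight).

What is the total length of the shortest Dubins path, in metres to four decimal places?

Let ψ = atan2(Δy, Δx) = atan2(-30.39, -33.70) = -137.9565° be the start→goal bearing.
Normalize: d = |goal − start| / ρ = 45.378873/7.25 = 6.259155, α = (θ_start − ψ) mod 360° = 98.3565° = 1.716644 rad, β = (θ_goal − ψ) mod 360° = 24.5565° = 0.428591 rad.
Common terms: sin α = 0.989383, cos α = -0.145332, sin β = 0.415590, cos β = 0.909552, cos(α−β) = 0.278991, d² = 39.177020. Work in radians in the unit-radius frame; every candidate has L = ρ·(t + p + q).
LSL: p² = 2 + d² − 2cos(α−β) + 2d(sin α − sin β) = 47.801956; p = √p² = 6.913896; φ = atan2(cos β − cos α, d + sin α − sin β) = 0.153173 rad; t = (φ − α) mod 2π = 4.719714 rad, q = (β − φ) mod 2π = 0.275419 rad → L = 7.25·(4.719714 + 6.913896 + 0.275419) = 7.25·11.909028 = 86.340454 m
RSR: p² = 2 + d² − 2cos(α−β) + 2d(sin β − sin α) = 33.436119; p = √p² = 5.782397; φ = atan2(cos α − cos β, d − sin α + sin β) = -0.183458 rad; t = (α − φ) mod 2π = 1.900102 rad, q = (φ − β) mod 2π = 5.671136 rad → L = 7.25·(1.900102 + 5.782397 + 5.671136) = 7.25·13.353636 = 96.813858 m
LSR: p² = d² − 2 + 2cos(α−β) + 2d(sin α + sin β) = 55.322890; p = √p² = 7.437936; φ = atan2(−cos α − cos β, d + sin α + sin β) − atan2(−2, p) = 0.163293 rad; t = (φ − α) mod 2π = 4.729834 rad, q = (φ − β) mod 2π = 6.017887 rad → L = 7.25·(4.729834 + 7.437936 + 6.017887) = 7.25·18.185657 = 131.846014 m
RSL: p² = d² − 2 + 2cos(α−β) − 2d(sin α + sin β) = 20.147114; p = √p² = 4.488554; φ = atan2(cos α + cos β, d − sin α − sin β) − atan2(2, p) = -0.263017 rad; t = (α − φ) mod 2π = 1.979661 rad, q = (β − φ) mod 2π = 0.691608 rad → L = 7.25·(1.979661 + 4.488554 + 0.691608) = 7.25·7.159823 = 51.908714 m
RLR: c = (6 − d² + 2cos(α−β) + 2d(sin α − sin β))/8 = -3.179515, |c| > 1 → infeasible
LRL: c = (6 − d² + 2cos(α−β) − 2d(sin α − sin β))/8 = -4.975244, |c| > 1 → infeasible
Shortest: RSL with L = 51.908714 m ≈ 51.9087 m

51.9087 m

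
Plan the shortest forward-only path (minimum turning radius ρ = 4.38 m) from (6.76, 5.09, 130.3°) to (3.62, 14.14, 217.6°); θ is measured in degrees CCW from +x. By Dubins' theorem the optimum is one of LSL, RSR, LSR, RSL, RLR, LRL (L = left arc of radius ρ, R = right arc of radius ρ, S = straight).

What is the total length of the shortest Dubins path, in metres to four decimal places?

Let ψ = atan2(Δy, Δx) = atan2(9.05, -3.14) = 109.1348° be the start→goal bearing.
Normalize: d = |goal − start| / ρ = 9.579254/4.38 = 2.187044, α = (θ_start − ψ) mod 360° = 21.1652° = 0.369402 rad, β = (θ_goal − ψ) mod 360° = 108.4652° = 1.893075 rad.
Common terms: sin α = 0.361058, cos α = 0.932543, sin β = 0.948516, cos β = -0.316729, cos(α−β) = 0.047106, d² = 4.783162. Work in radians in the unit-radius frame; every candidate has L = ρ·(t + p + q).
LSL: p² = 2 + d² − 2cos(α−β) + 2d(sin α − sin β) = 4.119357; p = √p² = 2.029620; φ = atan2(cos β − cos α, d + sin α − sin β) = -0.663046 rad; t = (φ − α) mod 2π = 5.250737 rad, q = (β − φ) mod 2π = 2.556121 rad → L = 4.38·(5.250737 + 2.029620 + 2.556121) = 4.38·9.836478 = 43.083772 m
RSR: p² = 2 + d² − 2cos(α−β) + 2d(sin β − sin α) = 9.258542; p = √p² = 3.042785; φ = atan2(cos α − cos β, d − sin α + sin β) = 0.423077 rad; t = (α − φ) mod 2π = 6.229510 rad, q = (φ − β) mod 2π = 4.813188 rad → L = 4.38·(6.229510 + 3.042785 + 4.813188) = 4.38·14.085483 = 61.694418 m
LSR: p² = d² − 2 + 2cos(α−β) + 2d(sin α + sin β) = 8.605570; p = √p² = 2.933525; φ = atan2(−cos α − cos β, d + sin α + sin β) − atan2(−2, p) = 0.424059 rad; t = (φ − α) mod 2π = 0.054657 rad, q = (φ − β) mod 2π = 4.814169 rad → L = 4.38·(0.054657 + 2.933525 + 4.814169) = 4.38·7.802351 = 34.174298 m
RSL: p² = d² − 2 + 2cos(α−β) − 2d(sin α + sin β) = -2.850819 < 0 → infeasible
RLR: c = (6 − d² + 2cos(α−β) + 2d(sin α − sin β))/8 = -0.157318; p = 2π − arccos c = 4.554415 rad; φ = atan2(cos α − cos β, d − sin α + sin β) = 0.423077 rad; t = (α − φ + p/2) mod 2π = 2.223532 rad, q = (α − β − t + p) mod 2π = 0.807210 rad → L = 4.38·(2.223532 + 4.554415 + 0.807210) = 4.38·7.585157 = 33.222990 m
LRL: c = (6 − d² + 2cos(α−β) − 2d(sin α − sin β))/8 = 0.485080; p = 2π − arccos c = 5.218844 rad; φ = atan2(cos β − cos α, d + sin α − sin β) = -0.663046 rad; t = (φ − α + p/2) mod 2π = 1.576974 rad, q = (β − α − t + p) mod 2π = 5.165543 rad → L = 4.38·(1.576974 + 5.218844 + 5.165543) = 4.38·11.961361 = 52.390760 m
Shortest: RLR with L = 33.222990 m ≈ 33.2230 m

33.2230 m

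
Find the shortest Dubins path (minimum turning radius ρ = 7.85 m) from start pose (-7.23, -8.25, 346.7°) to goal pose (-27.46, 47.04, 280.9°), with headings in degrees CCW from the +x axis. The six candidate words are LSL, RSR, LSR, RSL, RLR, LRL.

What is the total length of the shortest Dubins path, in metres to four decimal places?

Let ψ = atan2(Δy, Δx) = atan2(55.29, -20.23) = 110.0970° be the start→goal bearing.
Normalize: d = |goal − start| / ρ = 58.874757/7.85 = 7.499969, α = (θ_start − ψ) mod 360° = 236.6030° = 4.129501 rad, β = (θ_goal − ψ) mod 360° = 170.8030° = 2.981074 rad.
Common terms: sin α = -0.834877, cos α = -0.550437, sin β = 0.159830, cos β = -0.987145, cos(α−β) = 0.409923, d² = 56.249535. Work in radians in the unit-radius frame; every candidate has L = ρ·(t + p + q).
LSL: p² = 2 + d² − 2cos(α−β) + 2d(sin α − sin β) = 42.509157; p = √p² = 6.519905; φ = atan2(cos β − cos α, d + sin α − sin β) = -0.067031 rad; t = (φ − α) mod 2π = 2.086653 rad, q = (β − φ) mod 2π = 3.048105 rad → L = 7.85·(2.086653 + 6.519905 + 3.048105) = 7.85·11.654663 = 91.489107 m
RSR: p² = 2 + d² − 2cos(α−β) + 2d(sin β − sin α) = 72.350222; p = √p² = 8.505893; φ = atan2(cos α − cos β, d − sin α + sin β) = 0.051364 rad; t = (α − φ) mod 2π = 4.078137 rad, q = (φ − β) mod 2π = 3.353475 rad → L = 7.85·(4.078137 + 8.505893 + 3.353475) = 7.85·15.937505 = 125.109417 m
LSR: p² = d² − 2 + 2cos(α−β) + 2d(sin α + sin β) = 44.943721; p = √p² = 6.704008; φ = atan2(−cos α − cos β, d + sin α + sin β) − atan2(−2, p) = 0.511513 rad; t = (φ − α) mod 2π = 2.665197 rad, q = (φ − β) mod 2π = 3.813624 rad → L = 7.85·(2.665197 + 6.704008 + 3.813624) = 7.85·13.182829 = 103.485204 m
RSL: p² = d² − 2 + 2cos(α−β) − 2d(sin α + sin β) = 65.195042; p = √p² = 8.074345; φ = atan2(cos α + cos β, d − sin α − sin β) − atan2(2, p) = -0.428722 rad; t = (α − φ) mod 2π = 4.558223 rad, q = (β − φ) mod 2π = 3.409797 rad → L = 7.85·(4.558223 + 8.074345 + 3.409797) = 7.85·16.042365 = 125.932562 m
RLR: c = (6 − d² + 2cos(α−β) + 2d(sin α − sin β))/8 = -8.043778, |c| > 1 → infeasible
LRL: c = (6 − d² + 2cos(α−β) − 2d(sin α − sin β))/8 = -4.313645, |c| > 1 → infeasible
Shortest: LSL with L = 91.489107 m ≈ 91.4891 m

91.4891 m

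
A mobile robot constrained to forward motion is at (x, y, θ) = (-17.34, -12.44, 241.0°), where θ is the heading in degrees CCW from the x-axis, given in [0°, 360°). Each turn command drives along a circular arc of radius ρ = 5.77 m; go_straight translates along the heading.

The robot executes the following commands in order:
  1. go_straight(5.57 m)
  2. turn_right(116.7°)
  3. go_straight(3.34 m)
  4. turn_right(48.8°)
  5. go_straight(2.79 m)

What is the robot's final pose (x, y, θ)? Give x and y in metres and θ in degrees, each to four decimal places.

set_pose: (x, y, θ) = (-17.3400, -12.4400, 241.0000°), ρ = 5.77
go_straight(5.57): x += 5.57·cos θ, y += 5.57·sin θ → (-20.0404, -17.3116, 241.0000°)
turn_right(116.7°): centre at ρ to the right, rotate −116.7° → (-29.8535, -17.7658, 124.3000°)
go_straight(3.34): x += 3.34·cos θ, y += 3.34·sin θ → (-31.7357, -15.0067, 124.3000°)
turn_right(48.8°): centre at ρ to the right, rotate −48.8° → (-32.5553, -10.3104, 75.5000°)
go_straight(2.79): x += 2.79·cos θ, y += 2.79·sin θ → (-31.8568, -7.6093, 75.5000°)

(-31.8568, -7.6093, 75.5000°)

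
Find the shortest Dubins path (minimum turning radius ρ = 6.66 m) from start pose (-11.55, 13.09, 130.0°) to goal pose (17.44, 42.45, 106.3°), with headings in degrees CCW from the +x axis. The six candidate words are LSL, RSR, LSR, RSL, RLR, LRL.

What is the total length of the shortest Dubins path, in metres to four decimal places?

47.3228 m

Let ψ = atan2(Δy, Δx) = atan2(29.36, 28.99) = 45.3633° be the start→goal bearing.
Normalize: d = |goal − start| / ρ = 41.260510/6.66 = 6.195272, α = (θ_start − ψ) mod 360° = 84.6367° = 1.477189 rad, β = (θ_goal − ψ) mod 360° = 60.9367° = 1.063546 rad.
Common terms: sin α = 0.995622, cos α = 0.093471, sin β = 0.874083, cos β = 0.485776, cos(α−β) = 0.915663, d² = 38.381393. Work in radians in the unit-radius frame; every candidate has L = ρ·(t + p + q).
LSL: p² = 2 + d² − 2cos(α−β) + 2d(sin α − sin β) = 40.055996; p = √p² = 6.328981; φ = atan2(cos β − cos α, d + sin α − sin β) = 0.062025 rad; t = (φ − α) mod 2π = 4.868022 rad, q = (β − φ) mod 2π = 1.001521 rad → L = 6.66·(4.868022 + 6.328981 + 1.001521) = 6.66·12.198523 = 81.242163 m
RSR: p² = 2 + d² − 2cos(α−β) + 2d(sin β − sin α) = 37.044139; p = √p² = 6.086390; φ = atan2(cos α − cos β, d − sin α + sin β) = -0.064501 rad; t = (α − φ) mod 2π = 1.541690 rad, q = (φ − β) mod 2π = 5.155139 rad → L = 6.66·(1.541690 + 6.086390 + 5.155139) = 6.66·12.783218 = 85.136232 m
LSR: p² = d² − 2 + 2cos(α−β) + 2d(sin α + sin β) = 61.379385; p = √p² = 7.834500; φ = atan2(−cos α − cos β, d + sin α + sin β) − atan2(−2, p) = 0.178244 rad; t = (φ − α) mod 2π = 4.984240 rad, q = (φ − β) mod 2π = 5.397883 rad → L = 6.66·(4.984240 + 7.834500 + 5.397883) = 6.66·18.216623 = 121.322707 m
RSL: p² = d² − 2 + 2cos(α−β) − 2d(sin α + sin β) = 15.046050; p = √p² = 3.878924; φ = atan2(cos α + cos β, d − sin α − sin β) − atan2(2, p) = -0.342935 rad; t = (α − φ) mod 2π = 1.820124 rad, q = (β − φ) mod 2π = 1.406481 rad → L = 6.66·(1.820124 + 3.878924 + 1.406481) = 6.66·7.105528 = 47.322817 m
RLR: c = (6 − d² + 2cos(α−β) + 2d(sin α − sin β))/8 = -3.630517, |c| > 1 → infeasible
LRL: c = (6 − d² + 2cos(α−β) − 2d(sin α − sin β))/8 = -4.007000, |c| > 1 → infeasible
Shortest: RSL with L = 47.322817 m ≈ 47.3228 m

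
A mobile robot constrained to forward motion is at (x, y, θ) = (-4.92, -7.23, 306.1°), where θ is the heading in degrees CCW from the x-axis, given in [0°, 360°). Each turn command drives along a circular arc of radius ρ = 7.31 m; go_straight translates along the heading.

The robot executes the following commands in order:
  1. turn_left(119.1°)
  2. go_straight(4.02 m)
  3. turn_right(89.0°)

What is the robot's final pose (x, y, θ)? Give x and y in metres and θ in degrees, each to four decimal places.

(18.8942, 1.2823, 336.2000°)

set_pose: (x, y, θ) = (-4.9200, -7.2300, 306.1000°), ρ = 7.31
turn_left(119.1°): centre at ρ to the left, rotate +119.1° → (7.6223, -5.9892, 425.2000° ≡ 65.2000°)
go_straight(4.02): x += 4.02·cos θ, y += 4.02·sin θ → (9.3085, -2.3399, 65.2000°)
turn_right(89.0°): centre at ρ to the right, rotate −89.0° → (18.8942, 1.2823, -23.8000° ≡ 336.2000°)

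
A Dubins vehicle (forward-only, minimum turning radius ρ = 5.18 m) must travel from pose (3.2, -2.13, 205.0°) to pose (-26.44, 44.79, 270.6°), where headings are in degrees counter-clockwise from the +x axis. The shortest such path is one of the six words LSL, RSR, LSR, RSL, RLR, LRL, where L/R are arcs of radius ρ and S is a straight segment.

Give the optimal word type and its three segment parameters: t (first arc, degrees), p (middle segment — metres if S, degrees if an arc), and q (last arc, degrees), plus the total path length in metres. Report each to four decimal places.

RSL: t = 99.7426°, p = 46.6501 m, q = 165.3426°, L = 70.6160 m

Let ψ = atan2(Δy, Δx) = atan2(46.92, -29.64) = 122.2812° be the start→goal bearing.
Normalize: d = |goal − start| / ρ = 55.497892/5.18 = 10.713879, α = (θ_start − ψ) mod 360° = 82.7188° = 1.443716 rad, β = (θ_goal − ψ) mod 360° = 148.3188° = 2.588652 rad.
Common terms: sin α = 0.991936, cos α = 0.126738, sin β = 0.525192, cos β = -0.850984, cos(α−β) = 0.413104, d² = 114.787198. Work in radians in the unit-radius frame; every candidate has L = ρ·(t + p + q).
LSL: p² = 2 + d² − 2cos(α−β) + 2d(sin α − sin β) = 125.962274; p = √p² = 11.223292; φ = atan2(cos β − cos α, d + sin α − sin β) = -0.087226 rad; t = (φ − α) mod 2π = 4.752243 rad, q = (β − φ) mod 2π = 2.675878 rad → L = 5.18·(4.752243 + 11.223292 + 2.675878) = 5.18·18.651413 = 96.614319 m
RSR: p² = 2 + d² − 2cos(α−β) + 2d(sin β − sin α) = 105.959704; p = √p² = 10.293673; φ = atan2(cos α − cos β, d − sin α + sin β) = 0.095126 rad; t = (α − φ) mod 2π = 1.348590 rad, q = (φ − β) mod 2π = 3.789659 rad → L = 5.18·(1.348590 + 10.293673 + 3.789659) = 5.18·15.431922 = 79.937358 m
LSR: p² = d² − 2 + 2cos(α−β) + 2d(sin α + sin β) = 146.122057; p = √p² = 12.088096; φ = atan2(−cos α − cos β, d + sin α + sin β) − atan2(−2, p) = 0.223111 rad; t = (φ − α) mod 2π = 5.062581 rad, q = (φ − β) mod 2π = 3.917645 rad → L = 5.18·(5.062581 + 12.088096 + 3.917645) = 5.18·21.068321 = 109.133902 m
RSL: p² = d² − 2 + 2cos(α−β) − 2d(sin α + sin β) = 81.104756; p = √p² = 9.005818; φ = atan2(cos α + cos β, d − sin α − sin β) − atan2(2, p) = -0.297120 rad; t = (α − φ) mod 2π = 1.740836 rad, q = (β − φ) mod 2π = 2.885772 rad → L = 5.18·(1.740836 + 9.005818 + 2.885772) = 5.18·13.632426 = 70.615969 m
RLR: c = (6 − d² + 2cos(α−β) + 2d(sin α − sin β))/8 = -12.244963, |c| > 1 → infeasible
LRL: c = (6 − d² + 2cos(α−β) − 2d(sin α − sin β))/8 = -14.745284, |c| > 1 → infeasible
Shortest: RSL with L = 70.615969 m ≈ 70.6160 m
Convert RSL to answer units (arcs ×180/π): t = 1.740836·180/π = 99.7426°, p = ρ·p = 5.18·9.005818 = 46.6501 m, q = 2.885772·180/π = 165.3426°, L = 70.6160 m.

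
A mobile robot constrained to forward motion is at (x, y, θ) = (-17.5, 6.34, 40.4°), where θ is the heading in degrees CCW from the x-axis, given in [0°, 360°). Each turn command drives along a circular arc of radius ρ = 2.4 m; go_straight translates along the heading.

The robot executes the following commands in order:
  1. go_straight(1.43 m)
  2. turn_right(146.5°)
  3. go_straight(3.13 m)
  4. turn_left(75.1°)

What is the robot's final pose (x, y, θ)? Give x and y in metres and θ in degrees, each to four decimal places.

set_pose: (x, y, θ) = (-17.5000, 6.3400, 40.4000°), ρ = 2.4
go_straight(1.43): x += 1.43·cos θ, y += 1.43·sin θ → (-16.4110, 7.2668, 40.4000°)
turn_right(146.5°): centre at ρ to the right, rotate −146.5° → (-12.5496, 4.7736, -106.1000° ≡ 253.9000°)
go_straight(3.13): x += 3.13·cos θ, y += 3.13·sin θ → (-13.4176, 1.7663, 253.9000°)
turn_left(75.1°): centre at ρ to the left, rotate +75.1° → (-12.3479, -0.9564, 329.0000°)

(-12.3479, -0.9564, 329.0000°)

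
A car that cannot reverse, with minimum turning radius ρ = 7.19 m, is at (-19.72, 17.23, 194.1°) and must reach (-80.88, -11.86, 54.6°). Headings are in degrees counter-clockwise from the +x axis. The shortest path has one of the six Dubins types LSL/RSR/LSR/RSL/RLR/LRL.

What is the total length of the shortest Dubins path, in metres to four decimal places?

Let ψ = atan2(Δy, Δx) = atan2(-29.09, -61.16) = -154.5625° be the start→goal bearing.
Normalize: d = |goal − start| / ρ = 67.725724/7.19 = 9.419433, α = (θ_start − ψ) mod 360° = 348.6625° = 6.085308 rad, β = (θ_goal − ψ) mod 360° = 209.1625° = 3.650574 rad.
Common terms: sin α = -0.196588, cos α = 0.980486, sin β = -0.487288, cos β = -0.873241, cos(α−β) = -0.760406, d² = 88.725720. Work in radians in the unit-radius frame; every candidate has L = ρ·(t + p + q).
LSL: p² = 2 + d² − 2cos(α−β) + 2d(sin α − sin β) = 97.722984; p = √p² = 9.885494; φ = atan2(cos β − cos α, d + sin α − sin β) = -0.188637 rad; t = (φ − α) mod 2π = 0.009240 rad, q = (β − φ) mod 2π = 3.839211 rad → L = 7.19·(0.009240 + 9.885494 + 3.839211) = 7.19·13.733945 = 98.747062 m
RSR: p² = 2 + d² − 2cos(α−β) + 2d(sin β − sin α) = 86.770080; p = √p² = 9.315046; φ = atan2(cos α − cos β, d − sin α + sin β) = 0.200341 rad; t = (α − φ) mod 2π = 5.884967 rad, q = (φ − β) mod 2π = 2.832952 rad → L = 7.19·(5.884967 + 9.315046 + 2.832952) = 7.19·18.032966 = 129.657022 m
LSR: p² = d² − 2 + 2cos(α−β) + 2d(sin α + sin β) = 72.321456; p = √p² = 8.504202; φ = atan2(−cos α − cos β, d + sin α + sin β) − atan2(−2, p) = 0.218704 rad; t = (φ − α) mod 2π = 0.416581 rad, q = (φ − β) mod 2π = 2.851316 rad → L = 7.19·(0.416581 + 8.504202 + 2.851316) = 7.19·11.772099 = 84.641394 m
RSL: p² = d² − 2 + 2cos(α−β) − 2d(sin α + sin β) = 98.088360; p = √p² = 9.903957; φ = atan2(cos α + cos β, d − sin α − sin β) − atan2(2, p) = -0.188645 rad; t = (α − φ) mod 2π = 6.273954 rad, q = (β − φ) mod 2π = 3.839219 rad → L = 7.19·(6.273954 + 9.903957 + 3.839219) = 7.19·20.017130 = 143.923162 m
RLR: c = (6 − d² + 2cos(α−β) + 2d(sin α − sin β))/8 = -9.846260, |c| > 1 → infeasible
LRL: c = (6 − d² + 2cos(α−β) − 2d(sin α − sin β))/8 = -11.215373, |c| > 1 → infeasible
Shortest: LSR with L = 84.641394 m ≈ 84.6414 m

84.6414 m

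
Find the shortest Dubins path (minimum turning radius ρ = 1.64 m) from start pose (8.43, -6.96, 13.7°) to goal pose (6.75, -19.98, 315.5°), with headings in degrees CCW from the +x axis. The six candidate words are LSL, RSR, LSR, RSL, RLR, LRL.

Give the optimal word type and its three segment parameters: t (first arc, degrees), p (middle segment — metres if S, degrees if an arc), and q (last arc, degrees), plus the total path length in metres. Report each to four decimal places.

Let ψ = atan2(Δy, Δx) = atan2(-13.02, -1.68) = -97.3524° be the start→goal bearing.
Normalize: d = |goal − start| / ρ = 13.127940/1.64 = 8.004841, α = (θ_start − ψ) mod 360° = 111.0524° = 1.938230 rad, β = (θ_goal − ψ) mod 360° = 52.8524° = 0.922448 rad.
Common terms: sin α = 0.933252, cos α = -0.359221, sin β = 0.797082, cos β = 0.603871, cos(α−β) = 0.526956, d² = 64.077484. Work in radians in the unit-radius frame; every candidate has L = ρ·(t + p + q).
LSL: p² = 2 + d² − 2cos(α−β) + 2d(sin α − sin β) = 67.203612; p = √p² = 8.197781; φ = atan2(cos β − cos α, d + sin α − sin β) = 0.117754 rad; t = (φ − α) mod 2π = 4.462710 rad, q = (β − φ) mod 2π = 0.804694 rad → L = 1.64·(4.462710 + 8.197781 + 0.804694) = 1.64·13.465185 = 22.082903 m
RSR: p² = 2 + d² − 2cos(α−β) + 2d(sin β − sin α) = 62.843532; p = √p² = 7.927391; φ = atan2(cos α − cos β, d − sin α + sin β) = -0.121790 rad; t = (α − φ) mod 2π = 2.060020 rad, q = (φ − β) mod 2π = 5.238947 rad → L = 1.64·(2.060020 + 7.927391 + 5.238947) = 1.64·15.226358 = 24.971227 m
LSR: p² = d² − 2 + 2cos(α−β) + 2d(sin α + sin β) = 90.833505; p = √p² = 9.530661; φ = atan2(−cos α − cos β, d + sin α + sin β) − atan2(−2, p) = 0.181722 rad; t = (φ − α) mod 2π = 4.526678 rad, q = (φ − β) mod 2π = 5.542460 rad → L = 1.64·(4.526678 + 9.530661 + 5.542460) = 1.64·19.599799 = 32.143670 m
RSL: p² = d² − 2 + 2cos(α−β) − 2d(sin α + sin β) = 35.429286; p = √p² = 5.952250; φ = atan2(cos α + cos β, d − sin α − sin β) − atan2(2, p) = -0.285184 rad; t = (α − φ) mod 2π = 2.223414 rad, q = (β − φ) mod 2π = 1.207632 rad → L = 1.64·(2.223414 + 5.952250 + 1.207632) = 1.64·9.383296 = 15.388606 m
RLR: c = (6 − d² + 2cos(α−β) + 2d(sin α − sin β))/8 = -6.855441, |c| > 1 → infeasible
LRL: c = (6 − d² + 2cos(α−β) − 2d(sin α − sin β))/8 = -7.400452, |c| > 1 → infeasible
Shortest: RSL with L = 15.388606 m ≈ 15.3886 m
Convert RSL to answer units (arcs ×180/π): t = 2.223414·180/π = 127.3922°, p = ρ·p = 1.64·5.952250 = 9.7617 m, q = 1.207632·180/π = 69.1922°, L = 15.3886 m.

RSL: t = 127.3922°, p = 9.7617 m, q = 69.1922°, L = 15.3886 m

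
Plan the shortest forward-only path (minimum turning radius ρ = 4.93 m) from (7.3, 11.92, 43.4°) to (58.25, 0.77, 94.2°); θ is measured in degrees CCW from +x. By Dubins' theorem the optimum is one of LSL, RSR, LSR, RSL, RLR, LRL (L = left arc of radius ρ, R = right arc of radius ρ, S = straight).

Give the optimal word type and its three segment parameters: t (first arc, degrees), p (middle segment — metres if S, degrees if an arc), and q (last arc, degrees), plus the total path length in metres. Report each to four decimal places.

RSL: t = 67.0714°, p = 42.2412 m, q = 117.8714°, L = 58.1546 m

Let ψ = atan2(Δy, Δx) = atan2(-11.15, 50.95) = -12.3441° be the start→goal bearing.
Normalize: d = |goal − start| / ρ = 52.155776/4.93 = 10.579265, α = (θ_start − ψ) mod 360° = 55.7441° = 0.972918 rad, β = (θ_goal − ψ) mod 360° = 106.5441° = 1.859546 rad.
Common terms: sin α = 0.826532, cos α = 0.562890, sin β = 0.958601, cos β = -0.284754, cos(α−β) = 0.632029, d² = 111.920847. Work in radians in the unit-radius frame; every candidate has L = ρ·(t + p + q).
LSL: p² = 2 + d² − 2cos(α−β) + 2d(sin α − sin β) = 109.862407; p = √p² = 10.481527; φ = atan2(cos β − cos α, d + sin α − sin β) = -0.080959 rad; t = (φ − α) mod 2π = 5.229308 rad, q = (β − φ) mod 2π = 1.940504 rad → L = 4.93·(5.229308 + 10.481527 + 1.940504) = 4.93·17.651340 = 87.021104 m
RSR: p² = 2 + d² − 2cos(α−β) + 2d(sin β − sin α) = 115.451170; p = √p² = 10.744821; φ = atan2(cos α − cos β, d − sin α + sin β) = 0.078971 rad; t = (α − φ) mod 2π = 0.893948 rad, q = (φ − β) mod 2π = 4.502610 rad → L = 4.93·(0.893948 + 10.744821 + 4.502610) = 4.93·16.141379 = 79.576997 m
LSR: p² = d² − 2 + 2cos(α−β) + 2d(sin α + sin β) = 148.955690; p = √p² = 12.204740; φ = atan2(−cos α − cos β, d + sin α + sin β) − atan2(−2, p) = 0.139936 rad; t = (φ − α) mod 2π = 5.450203 rad, q = (φ − β) mod 2π = 4.563576 rad → L = 4.93·(5.450203 + 12.204740 + 4.563576) = 4.93·22.218519 = 109.537299 m
RSL: p² = d² − 2 + 2cos(α−β) − 2d(sin α + sin β) = 73.414122; p = √p² = 8.568204; φ = atan2(cos α + cos β, d − sin α − sin β) − atan2(2, p) = -0.197698 rad; t = (α − φ) mod 2π = 1.170617 rad, q = (β − φ) mod 2π = 2.057244 rad → L = 4.93·(1.170617 + 8.568204 + 2.057244) = 4.93·11.796065 = 58.154599 m
RLR: c = (6 − d² + 2cos(α−β) + 2d(sin α − sin β))/8 = -13.431396, |c| > 1 → infeasible
LRL: c = (6 − d² + 2cos(α−β) − 2d(sin α − sin β))/8 = -12.732801, |c| > 1 → infeasible
Shortest: RSL with L = 58.154599 m ≈ 58.1546 m
Convert RSL to answer units (arcs ×180/π): t = 1.170617·180/π = 67.0714°, p = ρ·p = 4.93·8.568204 = 42.2412 m, q = 2.057244·180/π = 117.8714°, L = 58.1546 m.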